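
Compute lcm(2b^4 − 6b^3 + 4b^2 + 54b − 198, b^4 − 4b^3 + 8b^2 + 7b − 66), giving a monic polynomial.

By polynomial division,
  2b^4 − 6b^3 + 4b^2 + 54b − 198 = (2)(b^4 − 4b^3 + 8b^2 + 7b − 66) + (2b^3 − 12b^2 + 40b − 66)
  b^4 − 4b^3 + 8b^2 + 7b − 66 = ((1/2)b + 1)(2b^3 − 12b^2 + 40b − 66) + (0)
Last nonzero remainder: 2b^3 − 12b^2 + 40b − 66. Dividing through by 2 gives the monic gcd b^3 − 6b^2 + 20b − 33.
Then lcm(f, g) = f·g / gcd(f, g); expanding and making the result monic gives the answer.

b^5 − b^4 − 4b^3 + 31b^2 − 45b − 198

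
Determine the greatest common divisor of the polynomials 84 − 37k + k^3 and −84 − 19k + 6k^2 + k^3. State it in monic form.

Repeated division with remainder:
  k^3 − 37k + 84 = (k^3 + 6k^2 − 19k − 84) + (−6k^2 − 18k + 168)
  k^3 + 6k^2 − 19k − 84 = (−(1/6)k − 1/2)(−6k^2 − 18k + 168) + (0)
Last nonzero remainder: −6k^2 − 18k + 168. Dividing through by −6 gives the monic gcd k^2 + 3k − 28.

−28 + 3k + k^2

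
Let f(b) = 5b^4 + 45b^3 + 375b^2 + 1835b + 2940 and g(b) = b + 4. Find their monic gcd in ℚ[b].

b + 4

Repeated division with remainder:
  5b^4 + 45b^3 + 375b^2 + 1835b + 2940 = (5b^3 + 25b^2 + 275b + 735)(b + 4) + (0)
The last nonzero remainder b + 4 is already monic.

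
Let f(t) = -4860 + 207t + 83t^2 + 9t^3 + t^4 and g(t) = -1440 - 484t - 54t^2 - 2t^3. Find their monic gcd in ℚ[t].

9 + t

Euclidean algorithm in ℚ[t]:
  t^4 + 9t^3 + 83t^2 + 207t - 4860 = (-(1/2)t + 9)(-2t^3 - 54t^2 - 484t - 1440) + (327t^2 + 3843t + 8100)
  -2t^3 - 54t^2 - 484t - 1440 = (-(2/327)t - 1108/11881)(327t^2 + 3843t + 8100) + (-(903760/11881)t - 8133840/11881)
  327t^2 + 3843t + 8100 = (-(3885087/903760)t - 534645/45188)(-(903760/11881)t - 8133840/11881) + (0)
Last nonzero remainder: -(903760/11881)t - 8133840/11881. Dividing through by -903760/11881 gives the monic gcd t + 9.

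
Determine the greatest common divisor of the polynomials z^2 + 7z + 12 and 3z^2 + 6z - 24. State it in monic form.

z + 4

Euclidean algorithm in ℚ[z]:
  z^2 + 7z + 12 = (1/3)(3z^2 + 6z - 24) + (5z + 20)
  3z^2 + 6z - 24 = ((3/5)z - 6/5)(5z + 20) + (0)
Last nonzero remainder: 5z + 20. Dividing through by 5 gives the monic gcd z + 4.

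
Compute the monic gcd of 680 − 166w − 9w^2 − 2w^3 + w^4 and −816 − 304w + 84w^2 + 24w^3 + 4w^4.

Apply the Euclidean algorithm:
  w^4 − 2w^3 − 9w^2 − 166w + 680 = (1/4)(4w^4 + 24w^3 + 84w^2 − 304w − 816) + (−8w^3 − 30w^2 − 90w + 884)
  4w^4 + 24w^3 + 84w^2 − 304w − 816 = (−(1/2)w − 9/8)(−8w^3 − 30w^2 − 90w + 884) + ((21/4)w^2 + (147/4)w + 357/2)
  −8w^3 − 30w^2 − 90w + 884 = (−(32/21)w + 104/21)((21/4)w^2 + (147/4)w + 357/2) + (0)
Last nonzero remainder: (21/4)w^2 + (147/4)w + 357/2. Dividing through by 21/4 gives the monic gcd w^2 + 7w + 34.

34 + 7w + w^2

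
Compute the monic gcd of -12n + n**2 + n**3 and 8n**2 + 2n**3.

4n + n**2

By polynomial division,
  n**3 + n**2 - 12n = (1/2)(2n**3 + 8n**2) + (-3n**2 - 12n)
  2n**3 + 8n**2 = (-(2/3)n)(-3n**2 - 12n) + (0)
Last nonzero remainder: -3n**2 - 12n. Dividing through by -3 gives the monic gcd n**2 + 4n.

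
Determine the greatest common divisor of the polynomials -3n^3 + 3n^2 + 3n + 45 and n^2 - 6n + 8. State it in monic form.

Apply the Euclidean algorithm:
  -3n^3 + 3n^2 + 3n + 45 = (-3n - 15)(n^2 - 6n + 8) + (-63n + 165)
  n^2 - 6n + 8 = (-(1/63)n + 71/1323)(-63n + 165) + (-377/441)
  -63n + 165 = ((27783/377)n - 72765/377)(-377/441) + (0)
The last nonzero remainder is the constant -377/441, so the polynomials are coprime and gcd = 1.

1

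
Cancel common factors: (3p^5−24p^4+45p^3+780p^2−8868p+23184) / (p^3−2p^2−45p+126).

Apply the Euclidean algorithm:
  3p^5−24p^4+45p^3+780p^2−8868p+23184 = (3p^2−18p+144)(p^3−2p^2−45p+126) + (−120p^2−120p+5040)
  p^3−2p^2−45p+126 = (−(1/120)p+1/40)(−120p^2−120p+5040) + (0)
Last nonzero remainder: −120p^2−120p+5040. Dividing through by −120 gives the monic gcd p^2+p−42.
Cancel p^2+p−42 from numerator and denominator to get the reduced form.

(3p^3−27p^2+198p−552)/(p−3)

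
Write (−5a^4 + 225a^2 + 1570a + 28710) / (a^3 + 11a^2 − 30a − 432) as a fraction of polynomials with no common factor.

(−5a^3 + 45a^2 − 180a + 3190)/(a^2 + 2a − 48)

By polynomial division,
  −5a^4 + 225a^2 + 1570a + 28710 = (−5a + 55)(a^3 + 11a^2 − 30a − 432) + (−530a^2 + 1060a + 52470)
  a^3 + 11a^2 − 30a − 432 = (−(1/530)a − 13/530)(−530a^2 + 1060a + 52470) + (95a + 855)
  −530a^2 + 1060a + 52470 = (−(106/19)a + 1166/19)(95a + 855) + (0)
Last nonzero remainder: 95a + 855. Dividing through by 95 gives the monic gcd a + 9.
Cancel a + 9 from numerator and denominator to get the reduced form.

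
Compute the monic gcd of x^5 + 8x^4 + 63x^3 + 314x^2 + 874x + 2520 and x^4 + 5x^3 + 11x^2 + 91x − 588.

By polynomial division,
  x^5 + 8x^4 + 63x^3 + 314x^2 + 874x + 2520 = (x + 3)(x^4 + 5x^3 + 11x^2 + 91x − 588) + (37x^3 + 190x^2 + 1189x + 4284)
  x^4 + 5x^3 + 11x^2 + 91x − 588 = ((1/37)x − 5/1369)(37x^3 + 190x^2 + 1189x + 4284) + (−(27984/1369)x^2 − (27984/1369)x − 783552/1369)
  37x^3 + 190x^2 + 1189x + 4284 = (−(50653/27984)x − 69819/9328)(−(27984/1369)x^2 − (27984/1369)x − 783552/1369) + (0)
Last nonzero remainder: −(27984/1369)x^2 − (27984/1369)x − 783552/1369. Dividing through by −27984/1369 gives the monic gcd x^2 + x + 28.

x^2 + x + 28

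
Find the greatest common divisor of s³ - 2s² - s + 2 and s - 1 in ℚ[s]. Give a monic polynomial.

s - 1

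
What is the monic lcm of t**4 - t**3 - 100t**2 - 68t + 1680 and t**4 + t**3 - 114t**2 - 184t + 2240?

Euclidean algorithm in ℚ[t]:
  t**4 - t**3 - 100t**2 - 68t + 1680 = (t**4 + t**3 - 114t**2 - 184t + 2240) + (-2t**3 + 14t**2 + 116t - 560)
  t**4 + t**3 - 114t**2 - 184t + 2240 = (-(1/2)t - 4)(-2t**3 + 14t**2 + 116t - 560) + (0)
Last nonzero remainder: -2t**3 + 14t**2 + 116t - 560. Dividing through by -2 gives the monic gcd t**3 - 7t**2 - 58t + 280.
Then lcm(f, g) = f·g / gcd(f, g); expanding and making the result monic gives the answer.

t**5 + 7t**4 - 108t**3 - 868t**2 + 1136t + 13440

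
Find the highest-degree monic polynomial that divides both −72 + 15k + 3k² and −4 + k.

1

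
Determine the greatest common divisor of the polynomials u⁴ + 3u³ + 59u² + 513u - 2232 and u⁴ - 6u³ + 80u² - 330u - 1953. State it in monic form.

u² - 2u + 93

Euclidean algorithm in ℚ[u]:
  u⁴ + 3u³ + 59u² + 513u - 2232 = (u⁴ - 6u³ + 80u² - 330u - 1953) + (9u³ - 21u² + 843u - 279)
  u⁴ - 6u³ + 80u² - 330u - 1953 = ((1/9)u - 11/27)(9u³ - 21u² + 843u - 279) + (-(200/9)u² + (400/9)u - 6200/3)
  9u³ - 21u² + 843u - 279 = (-(81/200)u + 27/200)(-(200/9)u² + (400/9)u - 6200/3) + (0)
Last nonzero remainder: -(200/9)u² + (400/9)u - 6200/3. Dividing through by -200/9 gives the monic gcd u² - 2u + 93.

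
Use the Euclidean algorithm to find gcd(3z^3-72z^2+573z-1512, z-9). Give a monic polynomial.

Euclidean algorithm in ℚ[z]:
  3z^3-72z^2+573z-1512 = (3z^2-45z+168)(z-9) + (0)
The last nonzero remainder z-9 is already monic.

z-9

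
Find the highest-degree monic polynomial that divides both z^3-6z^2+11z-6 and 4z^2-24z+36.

z-3

Apply the Euclidean algorithm:
  z^3-6z^2+11z-6 = ((1/4)z)(4z^2-24z+36) + (2z-6)
  4z^2-24z+36 = (2z-6)(2z-6) + (0)
Last nonzero remainder: 2z-6. Dividing through by 2 gives the monic gcd z-3.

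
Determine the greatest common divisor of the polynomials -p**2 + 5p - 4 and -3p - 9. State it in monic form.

1

Repeated division with remainder:
  -p**2 + 5p - 4 = ((1/3)p - 8/3)(-3p - 9) + (-28)
  -3p - 9 = ((3/28)p + 9/28)(-28) + (0)
The last nonzero remainder is the constant -28, so the polynomials are coprime and gcd = 1.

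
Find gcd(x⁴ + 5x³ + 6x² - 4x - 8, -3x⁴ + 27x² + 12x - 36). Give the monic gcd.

x³ + 3x² - 4

Euclidean algorithm in ℚ[x]:
  x⁴ + 5x³ + 6x² - 4x - 8 = (-1/3)(-3x⁴ + 27x² + 12x - 36) + (5x³ + 15x² - 20)
  -3x⁴ + 27x² + 12x - 36 = (-(3/5)x + 9/5)(5x³ + 15x² - 20) + (0)
Last nonzero remainder: 5x³ + 15x² - 20. Dividing through by 5 gives the monic gcd x³ + 3x² - 4.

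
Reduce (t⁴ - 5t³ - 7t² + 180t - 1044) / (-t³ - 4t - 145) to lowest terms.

(-t² + 36)/(t + 5)

Euclidean algorithm in ℚ[t]:
  t⁴ - 5t³ - 7t² + 180t - 1044 = (-t + 5)(-t³ - 4t - 145) + (-11t² + 55t - 319)
  -t³ - 4t - 145 = ((1/11)t + 5/11)(-11t² + 55t - 319) + (0)
Last nonzero remainder: -11t² + 55t - 319. Dividing through by -11 gives the monic gcd t² - 5t + 29.
Cancel t² - 5t + 29 from numerator and denominator to get the reduced form.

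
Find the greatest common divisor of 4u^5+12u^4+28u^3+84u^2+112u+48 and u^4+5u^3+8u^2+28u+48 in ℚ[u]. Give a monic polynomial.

u^3+u^2+4u+12

Euclidean algorithm in ℚ[u]:
  4u^5+12u^4+28u^3+84u^2+112u+48 = (4u-8)(u^4+5u^3+8u^2+28u+48) + (36u^3+36u^2+144u+432)
  u^4+5u^3+8u^2+28u+48 = ((1/36)u+1/9)(36u^3+36u^2+144u+432) + (0)
Last nonzero remainder: 36u^3+36u^2+144u+432. Dividing through by 36 gives the monic gcd u^3+u^2+4u+12.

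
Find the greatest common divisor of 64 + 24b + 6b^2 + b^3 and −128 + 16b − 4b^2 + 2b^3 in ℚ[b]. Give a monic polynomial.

16 + 2b + b^2

By polynomial division,
  b^3 + 6b^2 + 24b + 64 = (1/2)(2b^3 − 4b^2 + 16b − 128) + (8b^2 + 16b + 128)
  2b^3 − 4b^2 + 16b − 128 = ((1/4)b − 1)(8b^2 + 16b + 128) + (0)
Last nonzero remainder: 8b^2 + 16b + 128. Dividing through by 8 gives the monic gcd b^2 + 2b + 16.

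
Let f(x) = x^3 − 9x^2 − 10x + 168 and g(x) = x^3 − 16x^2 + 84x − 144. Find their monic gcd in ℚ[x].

Repeated division with remainder:
  x^3 − 9x^2 − 10x + 168 = (x^3 − 16x^2 + 84x − 144) + (7x^2 − 94x + 312)
  x^3 − 16x^2 + 84x − 144 = ((1/7)x − 18/49)(7x^2 − 94x + 312) + ((240/49)x − 1440/49)
  7x^2 − 94x + 312 = ((343/240)x − 637/60)((240/49)x − 1440/49) + (0)
Last nonzero remainder: (240/49)x − 1440/49. Dividing through by 240/49 gives the monic gcd x − 6.

x − 6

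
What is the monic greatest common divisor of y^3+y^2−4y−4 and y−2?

y−2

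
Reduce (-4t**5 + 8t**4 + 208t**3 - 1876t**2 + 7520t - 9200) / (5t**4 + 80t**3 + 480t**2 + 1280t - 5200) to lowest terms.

(-4t**3 + 40t**2 - 192t + 460)/(5t**2 + 40t + 260)

By polynomial division,
  -4t**5 + 8t**4 + 208t**3 - 1876t**2 + 7520t - 9200 = (-(4/5)t + 72/5)(5t**4 + 80t**3 + 480t**2 + 1280t - 5200) + (-560t**3 - 7764t**2 - 15072t + 65680)
  5t**4 + 80t**3 + 480t**2 + 1280t - 5200 = (-(1/112)t - 299/15680)(-560t**3 - 7764t**2 - 15072t + 65680) + ((773721/3920)t**2 + (773721/490)t - 773721/196)
  -560t**3 - 7764t**2 - 15072t + 65680 = (-(2195200/773721)t - 12873280/773721)((773721/3920)t**2 + (773721/490)t - 773721/196) + (0)
Last nonzero remainder: (773721/3920)t**2 + (773721/490)t - 773721/196. Dividing through by 773721/3920 gives the monic gcd t**2 + 8t - 20.
Cancel t**2 + 8t - 20 from numerator and denominator to get the reduced form.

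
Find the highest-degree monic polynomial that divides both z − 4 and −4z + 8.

Apply the Euclidean algorithm:
  z − 4 = (−1/4)(−4z + 8) + (−2)
  −4z + 8 = (2z − 4)(−2) + (0)
The last nonzero remainder is the constant −2, so the polynomials are coprime and gcd = 1.

1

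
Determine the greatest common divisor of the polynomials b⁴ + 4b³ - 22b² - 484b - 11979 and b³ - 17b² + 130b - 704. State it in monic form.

b - 11

Euclidean algorithm in ℚ[b]:
  b⁴ + 4b³ - 22b² - 484b - 11979 = (b + 21)(b³ - 17b² + 130b - 704) + (205b² - 2510b + 2805)
  b³ - 17b² + 130b - 704 = ((1/205)b - 39/1681)(205b² - 2510b + 2805) + ((97639/1681)b - 1074029/1681)
  205b² - 2510b + 2805 = ((344605/97639)b - 428655/97639)((97639/1681)b - 1074029/1681) + (0)
Last nonzero remainder: (97639/1681)b - 1074029/1681. Dividing through by 97639/1681 gives the monic gcd b - 11.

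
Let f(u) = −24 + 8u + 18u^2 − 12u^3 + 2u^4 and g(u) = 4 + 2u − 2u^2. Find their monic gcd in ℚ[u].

−2 − u + u^2

Apply the Euclidean algorithm:
  2u^4 − 12u^3 + 18u^2 + 8u − 24 = (−u^2 + 5u − 6)(−2u^2 + 2u + 4) + (0)
Last nonzero remainder: −2u^2 + 2u + 4. Dividing through by −2 gives the monic gcd u^2 − u − 2.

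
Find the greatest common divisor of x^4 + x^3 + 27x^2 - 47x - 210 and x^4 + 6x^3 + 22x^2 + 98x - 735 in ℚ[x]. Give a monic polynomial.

By polynomial division,
  x^4 + x^3 + 27x^2 - 47x - 210 = (x^4 + 6x^3 + 22x^2 + 98x - 735) + (-5x^3 + 5x^2 - 145x + 525)
  x^4 + 6x^3 + 22x^2 + 98x - 735 = (-(1/5)x - 7/5)(-5x^3 + 5x^2 - 145x + 525) + (0)
Last nonzero remainder: -5x^3 + 5x^2 - 145x + 525. Dividing through by -5 gives the monic gcd x^3 - x^2 + 29x - 105.

x^3 - x^2 + 29x - 105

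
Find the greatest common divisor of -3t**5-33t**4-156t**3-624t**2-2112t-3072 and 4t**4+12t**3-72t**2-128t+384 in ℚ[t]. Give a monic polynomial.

t**2+8t+16

By polynomial division,
  -3t**5-33t**4-156t**3-624t**2-2112t-3072 = (-(3/4)t-6)(4t**4+12t**3-72t**2-128t+384) + (-138t**3-1152t**2-2592t-768)
  4t**4+12t**3-72t**2-128t+384 = (-(2/69)t+82/529)(-138t**3-1152t**2-2592t-768) + ((16632/529)t**2+(133056/529)t+266112/529)
  -138t**3-1152t**2-2592t-768 = (-(12167/2772)t-1058/693)((16632/529)t**2+(133056/529)t+266112/529) + (0)
Last nonzero remainder: (16632/529)t**2+(133056/529)t+266112/529. Dividing through by 16632/529 gives the monic gcd t**2+8t+16.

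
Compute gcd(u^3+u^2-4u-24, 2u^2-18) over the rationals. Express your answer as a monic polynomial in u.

u-3

By polynomial division,
  u^3+u^2-4u-24 = ((1/2)u+1/2)(2u^2-18) + (5u-15)
  2u^2-18 = ((2/5)u+6/5)(5u-15) + (0)
Last nonzero remainder: 5u-15. Dividing through by 5 gives the monic gcd u-3.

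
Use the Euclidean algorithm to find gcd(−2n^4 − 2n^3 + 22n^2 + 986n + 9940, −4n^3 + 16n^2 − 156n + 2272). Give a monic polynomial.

n^2 + 4n + 71

Repeated division with remainder:
  −2n^4 − 2n^3 + 22n^2 + 986n + 9940 = ((1/2)n + 5/2)(−4n^3 + 16n^2 − 156n + 2272) + (60n^2 + 240n + 4260)
  −4n^3 + 16n^2 − 156n + 2272 = (−(1/15)n + 8/15)(60n^2 + 240n + 4260) + (0)
Last nonzero remainder: 60n^2 + 240n + 4260. Dividing through by 60 gives the monic gcd n^2 + 4n + 71.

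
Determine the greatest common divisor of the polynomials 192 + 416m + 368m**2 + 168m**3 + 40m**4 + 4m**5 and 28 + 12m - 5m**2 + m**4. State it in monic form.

Euclidean algorithm in ℚ[m]:
  4m**5 + 40m**4 + 168m**3 + 368m**2 + 416m + 192 = (4m + 40)(m**4 - 5m**2 + 12m + 28) + (188m**3 + 520m**2 - 176m - 928)
  m**4 - 5m**2 + 12m + 28 = ((1/188)m - 65/4418)(188m**3 + 520m**2 - 176m - 928) + ((7923/2209)m**2 + (31692/2209)m + 31692/2209)
  188m**3 + 520m**2 - 176m - 928 = ((415292/7923)m - 512488/7923)((7923/2209)m**2 + (31692/2209)m + 31692/2209) + (0)
Last nonzero remainder: (7923/2209)m**2 + (31692/2209)m + 31692/2209. Dividing through by 7923/2209 gives the monic gcd m**2 + 4m + 4.

4 + 4m + m**2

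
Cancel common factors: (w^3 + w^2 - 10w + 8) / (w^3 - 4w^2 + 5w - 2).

Repeated division with remainder:
  w^3 + w^2 - 10w + 8 = (w^3 - 4w^2 + 5w - 2) + (5w^2 - 15w + 10)
  w^3 - 4w^2 + 5w - 2 = ((1/5)w - 1/5)(5w^2 - 15w + 10) + (0)
Last nonzero remainder: 5w^2 - 15w + 10. Dividing through by 5 gives the monic gcd w^2 - 3w + 2.
Cancel w^2 - 3w + 2 from numerator and denominator to get the reduced form.

(w + 4)/(w - 1)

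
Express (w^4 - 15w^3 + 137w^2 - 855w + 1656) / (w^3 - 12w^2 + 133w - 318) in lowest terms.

(w^3 - 12w^2 + 101w - 552)/(w^2 - 9w + 106)

Apply the Euclidean algorithm:
  w^4 - 15w^3 + 137w^2 - 855w + 1656 = (w - 3)(w^3 - 12w^2 + 133w - 318) + (-32w^2 - 138w + 702)
  w^3 - 12w^2 + 133w - 318 = (-(1/32)w + 261/512)(-32w^2 - 138w + 702) + ((57673/256)w - 173019/256)
  -32w^2 - 138w + 702 = (-(8192/57673)w - 59904/57673)((57673/256)w - 173019/256) + (0)
Last nonzero remainder: (57673/256)w - 173019/256. Dividing through by 57673/256 gives the monic gcd w - 3.
Cancel w - 3 from numerator and denominator to get the reduced form.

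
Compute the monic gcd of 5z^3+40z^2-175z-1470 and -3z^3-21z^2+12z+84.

Repeated division with remainder:
  5z^3+40z^2-175z-1470 = (-5/3)(-3z^3-21z^2+12z+84) + (5z^2-155z-1330)
  -3z^3-21z^2+12z+84 = (-(3/5)z-114/5)(5z^2-155z-1330) + (-4320z-30240)
  5z^2-155z-1330 = (-(1/864)z+19/432)(-4320z-30240) + (0)
Last nonzero remainder: -4320z-30240. Dividing through by -4320 gives the monic gcd z+7.

z+7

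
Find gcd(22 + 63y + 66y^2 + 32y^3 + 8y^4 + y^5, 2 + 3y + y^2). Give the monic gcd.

Repeated division with remainder:
  y^5 + 8y^4 + 32y^3 + 66y^2 + 63y + 22 = (y^3 + 5y^2 + 15y + 11)(y^2 + 3y + 2) + (0)
The last nonzero remainder y^2 + 3y + 2 is already monic.

2 + 3y + y^2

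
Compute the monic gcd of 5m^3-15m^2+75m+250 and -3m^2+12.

m+2

By polynomial division,
  5m^3-15m^2+75m+250 = (-(5/3)m+5)(-3m^2+12) + (95m+190)
  -3m^2+12 = (-(3/95)m+6/95)(95m+190) + (0)
Last nonzero remainder: 95m+190. Dividing through by 95 gives the monic gcd m+2.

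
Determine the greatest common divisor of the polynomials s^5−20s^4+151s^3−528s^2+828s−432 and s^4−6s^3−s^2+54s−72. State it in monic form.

s^2−7s+12

Repeated division with remainder:
  s^5−20s^4+151s^3−528s^2+828s−432 = (s−14)(s^4−6s^3−s^2+54s−72) + (68s^3−596s^2+1656s−1440)
  s^4−6s^3−s^2+54s−72 = ((1/68)s+47/1156)(68s^3−596s^2+1656s−1440) + (−(324/289)s^2+(2268/289)s−3888/289)
  68s^3−596s^2+1656s−1440 = (−(4913/81)s+2890/27)(−(324/289)s^2+(2268/289)s−3888/289) + (0)
Last nonzero remainder: −(324/289)s^2+(2268/289)s−3888/289. Dividing through by −324/289 gives the monic gcd s^2−7s+12.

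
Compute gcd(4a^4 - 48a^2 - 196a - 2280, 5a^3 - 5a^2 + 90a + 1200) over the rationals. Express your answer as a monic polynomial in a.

a + 5

Apply the Euclidean algorithm:
  4a^4 - 48a^2 - 196a - 2280 = ((4/5)a + 4/5)(5a^3 - 5a^2 + 90a + 1200) + (-116a^2 - 1228a - 3240)
  5a^3 - 5a^2 + 90a + 1200 = (-(5/116)a + 420/841)(-116a^2 - 1228a - 3240) + ((474000/841)a + 2370000/841)
  -116a^2 - 1228a - 3240 = (-(24389/118500)a - 22707/19750)((474000/841)a + 2370000/841) + (0)
Last nonzero remainder: (474000/841)a + 2370000/841. Dividing through by 474000/841 gives the monic gcd a + 5.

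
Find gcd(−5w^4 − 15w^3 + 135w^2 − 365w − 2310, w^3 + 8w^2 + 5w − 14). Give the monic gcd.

Apply the Euclidean algorithm:
  −5w^4 − 15w^3 + 135w^2 − 365w − 2310 = (−5w + 25)(w^3 + 8w^2 + 5w − 14) + (−40w^2 − 560w − 1960)
  w^3 + 8w^2 + 5w − 14 = (−(1/40)w + 3/20)(−40w^2 − 560w − 1960) + (40w + 280)
  −40w^2 − 560w − 1960 = (−w − 7)(40w + 280) + (0)
Last nonzero remainder: 40w + 280. Dividing through by 40 gives the monic gcd w + 7.

w + 7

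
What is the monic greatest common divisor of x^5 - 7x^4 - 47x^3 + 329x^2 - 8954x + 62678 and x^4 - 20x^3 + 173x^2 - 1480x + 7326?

Euclidean algorithm in ℚ[x]:
  x^5 - 7x^4 - 47x^3 + 329x^2 - 8954x + 62678 = (x + 13)(x^4 - 20x^3 + 173x^2 - 1480x + 7326) + (40x^3 - 440x^2 + 2960x - 32560)
  x^4 - 20x^3 + 173x^2 - 1480x + 7326 = ((1/40)x - 9/40)(40x^3 - 440x^2 + 2960x - 32560) + (0)
Last nonzero remainder: 40x^3 - 440x^2 + 2960x - 32560. Dividing through by 40 gives the monic gcd x^3 - 11x^2 + 74x - 814.

x^3 - 11x^2 + 74x - 814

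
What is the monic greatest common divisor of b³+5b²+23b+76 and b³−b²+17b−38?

b²+b+19

Apply the Euclidean algorithm:
  b³+5b²+23b+76 = (b³−b²+17b−38) + (6b²+6b+114)
  b³−b²+17b−38 = ((1/6)b−1/3)(6b²+6b+114) + (0)
Last nonzero remainder: 6b²+6b+114. Dividing through by 6 gives the monic gcd b²+b+19.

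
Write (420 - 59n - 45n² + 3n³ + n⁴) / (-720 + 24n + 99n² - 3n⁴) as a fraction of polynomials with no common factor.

Euclidean algorithm in ℚ[n]:
  n⁴ + 3n³ - 45n² - 59n + 420 = (-1/3)(-3n⁴ + 99n² + 24n - 720) + (3n³ - 12n² - 51n + 180)
  -3n⁴ + 99n² + 24n - 720 = (-n - 4)(3n³ - 12n² - 51n + 180) + (0)
Last nonzero remainder: 3n³ - 12n² - 51n + 180. Dividing through by 3 gives the monic gcd n³ - 4n² - 17n + 60.
Cancel n³ - 4n² - 17n + 60 from numerator and denominator to get the reduced form.

(-7 - n)/(12 + 3n)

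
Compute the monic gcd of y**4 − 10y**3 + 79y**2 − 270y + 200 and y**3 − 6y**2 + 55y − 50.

y**3 − 6y**2 + 55y − 50

By polynomial division,
  y**4 − 10y**3 + 79y**2 − 270y + 200 = (y − 4)(y**3 − 6y**2 + 55y − 50) + (0)
The last nonzero remainder y**3 − 6y**2 + 55y − 50 is already monic.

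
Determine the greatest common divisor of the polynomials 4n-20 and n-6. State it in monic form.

1

Euclidean algorithm in ℚ[n]:
  4n-20 = (4)(n-6) + (4)
  n-6 = ((1/4)n-3/2)(4) + (0)
The last nonzero remainder is the constant 4, so the polynomials are coprime and gcd = 1.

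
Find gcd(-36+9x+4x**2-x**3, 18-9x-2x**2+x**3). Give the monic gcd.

-9+x**2

Repeated division with remainder:
  -x**3+4x**2+9x-36 = (-1)(x**3-2x**2-9x+18) + (2x**2-18)
  x**3-2x**2-9x+18 = ((1/2)x-1)(2x**2-18) + (0)
Last nonzero remainder: 2x**2-18. Dividing through by 2 gives the monic gcd x**2-9.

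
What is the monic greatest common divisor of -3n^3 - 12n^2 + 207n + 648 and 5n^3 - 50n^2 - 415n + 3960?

n^2 + n - 72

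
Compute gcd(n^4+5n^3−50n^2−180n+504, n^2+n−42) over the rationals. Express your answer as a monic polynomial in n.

n^2+n−42

Apply the Euclidean algorithm:
  n^4+5n^3−50n^2−180n+504 = (n^2+4n−12)(n^2+n−42) + (0)
The last nonzero remainder n^2+n−42 is already monic.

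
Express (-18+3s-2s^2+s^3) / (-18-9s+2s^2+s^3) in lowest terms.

(6+s+s^2)/(6+5s+s^2)

By polynomial division,
  s^3-2s^2+3s-18 = (s^3+2s^2-9s-18) + (-4s^2+12s)
  s^3+2s^2-9s-18 = (-(1/4)s-5/4)(-4s^2+12s) + (6s-18)
  -4s^2+12s = (-(2/3)s)(6s-18) + (0)
Last nonzero remainder: 6s-18. Dividing through by 6 gives the monic gcd s-3.
Cancel s-3 from numerator and denominator to get the reduced form.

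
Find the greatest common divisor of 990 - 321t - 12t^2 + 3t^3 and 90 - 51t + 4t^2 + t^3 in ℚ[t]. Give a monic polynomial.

-30 + 7t + t^2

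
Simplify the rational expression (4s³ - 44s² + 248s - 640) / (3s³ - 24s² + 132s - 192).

(4s - 20)/(3s - 6)

Euclidean algorithm in ℚ[s]:
  4s³ - 44s² + 248s - 640 = (4/3)(3s³ - 24s² + 132s - 192) + (-12s² + 72s - 384)
  3s³ - 24s² + 132s - 192 = (-(1/4)s + 1/2)(-12s² + 72s - 384) + (0)
Last nonzero remainder: -12s² + 72s - 384. Dividing through by -12 gives the monic gcd s² - 6s + 32.
Cancel s² - 6s + 32 from numerator and denominator to get the reduced form.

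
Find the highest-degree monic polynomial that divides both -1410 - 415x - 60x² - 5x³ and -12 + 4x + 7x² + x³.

By polynomial division,
  -5x³ - 60x² - 415x - 1410 = (-5)(x³ + 7x² + 4x - 12) + (-25x² - 395x - 1470)
  x³ + 7x² + 4x - 12 = (-(1/25)x + 44/125)(-25x² - 395x - 1470) + ((2106/25)x + 12636/25)
  -25x² - 395x - 1470 = (-(625/2106)x - 6125/2106)((2106/25)x + 12636/25) + (0)
Last nonzero remainder: (2106/25)x + 12636/25. Dividing through by 2106/25 gives the monic gcd x + 6.

6 + x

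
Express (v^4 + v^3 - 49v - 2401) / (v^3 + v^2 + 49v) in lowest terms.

(v^2 - 49)/(v)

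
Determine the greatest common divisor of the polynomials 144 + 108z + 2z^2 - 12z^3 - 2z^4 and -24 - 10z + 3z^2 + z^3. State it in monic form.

By polynomial division,
  -2z^4 - 12z^3 + 2z^2 + 108z + 144 = (-2z - 6)(z^3 + 3z^2 - 10z - 24) + (0)
The last nonzero remainder z^3 + 3z^2 - 10z - 24 is already monic.

-24 - 10z + 3z^2 + z^3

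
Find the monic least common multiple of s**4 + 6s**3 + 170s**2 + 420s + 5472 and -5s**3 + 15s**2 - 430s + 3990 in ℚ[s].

Euclidean algorithm in ℚ[s]:
  s**4 + 6s**3 + 170s**2 + 420s + 5472 = (-(1/5)s - 9/5)(-5s**3 + 15s**2 - 430s + 3990) + (111s**2 + 444s + 12654)
  -5s**3 + 15s**2 - 430s + 3990 = (-(5/111)s + 35/111)(111s**2 + 444s + 12654) + (0)
Last nonzero remainder: 111s**2 + 444s + 12654. Dividing through by 111 gives the monic gcd s**2 + 4s + 114.
Then lcm(f, g) = f·g / gcd(f, g); expanding and making the result monic gives the answer.

s**5 - s**4 + 128s**3 - 770s**2 + 2532s - 38304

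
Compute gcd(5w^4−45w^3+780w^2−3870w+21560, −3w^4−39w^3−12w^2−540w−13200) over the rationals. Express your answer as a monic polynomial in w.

w^2−7w+44

Repeated division with remainder:
  5w^4−45w^3+780w^2−3870w+21560 = (−5/3)(−3w^4−39w^3−12w^2−540w−13200) + (−110w^3+760w^2−4770w−440)
  −3w^4−39w^3−12w^2−540w−13200 = ((3/110)w+657/1210)(−110w^3+760w^2−4770w−440) + (−(35643/121)w^2+(249501/121)w−142572/11)
  −110w^3+760w^2−4770w−440 = ((13310/35643)w+1210/35643)(−(35643/121)w^2+(249501/121)w−142572/11) + (0)
Last nonzero remainder: −(35643/121)w^2+(249501/121)w−142572/11. Dividing through by −35643/121 gives the monic gcd w^2−7w+44.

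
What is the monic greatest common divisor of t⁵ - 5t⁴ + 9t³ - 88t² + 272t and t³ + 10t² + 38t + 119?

t² + 3t + 17

Repeated division with remainder:
  t⁵ - 5t⁴ + 9t³ - 88t² + 272t = (t² - 15t + 121)(t³ + 10t² + 38t + 119) + (-847t² - 2541t - 14399)
  t³ + 10t² + 38t + 119 = (-(1/847)t - 1/121)(-847t² - 2541t - 14399) + (0)
Last nonzero remainder: -847t² - 2541t - 14399. Dividing through by -847 gives the monic gcd t² + 3t + 17.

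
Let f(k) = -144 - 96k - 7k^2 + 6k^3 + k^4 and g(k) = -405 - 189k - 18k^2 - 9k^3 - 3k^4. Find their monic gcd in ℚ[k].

9 + 6k + k^2

Repeated division with remainder:
  k^4 + 6k^3 - 7k^2 - 96k - 144 = (-1/3)(-3k^4 - 9k^3 - 18k^2 - 189k - 405) + (3k^3 - 13k^2 - 159k - 279)
  -3k^4 - 9k^3 - 18k^2 - 189k - 405 = (-k - 22/3)(3k^3 - 13k^2 - 159k - 279) + (-(817/3)k^2 - 1634k - 2451)
  3k^3 - 13k^2 - 159k - 279 = (-(9/817)k + 93/817)(-(817/3)k^2 - 1634k - 2451) + (0)
Last nonzero remainder: -(817/3)k^2 - 1634k - 2451. Dividing through by -817/3 gives the monic gcd k^2 + 6k + 9.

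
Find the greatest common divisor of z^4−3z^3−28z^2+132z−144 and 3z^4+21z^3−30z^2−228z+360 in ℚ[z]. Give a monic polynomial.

z^2+4z−12

Euclidean algorithm in ℚ[z]:
  z^4−3z^3−28z^2+132z−144 = (1/3)(3z^4+21z^3−30z^2−228z+360) + (−10z^3−18z^2+208z−264)
  3z^4+21z^3−30z^2−228z+360 = (−(3/10)z−39/25)(−10z^3−18z^2+208z−264) + ((108/25)z^2+(432/25)z−1296/25)
  −10z^3−18z^2+208z−264 = (−(125/54)z+275/54)((108/25)z^2+(432/25)z−1296/25) + (0)
Last nonzero remainder: (108/25)z^2+(432/25)z−1296/25. Dividing through by 108/25 gives the monic gcd z^2+4z−12.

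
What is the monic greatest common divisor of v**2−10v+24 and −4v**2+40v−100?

1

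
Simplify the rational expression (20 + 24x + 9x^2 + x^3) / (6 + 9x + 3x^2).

By polynomial division,
  x^3 + 9x^2 + 24x + 20 = ((1/3)x + 2)(3x^2 + 9x + 6) + (4x + 8)
  3x^2 + 9x + 6 = ((3/4)x + 3/4)(4x + 8) + (0)
Last nonzero remainder: 4x + 8. Dividing through by 4 gives the monic gcd x + 2.
Cancel x + 2 from numerator and denominator to get the reduced form.

(10 + 7x + x^2)/(3 + 3x)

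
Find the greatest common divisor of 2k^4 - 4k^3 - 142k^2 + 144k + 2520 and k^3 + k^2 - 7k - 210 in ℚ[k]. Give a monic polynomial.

Euclidean algorithm in ℚ[k]:
  2k^4 - 4k^3 - 142k^2 + 144k + 2520 = (2k - 6)(k^3 + k^2 - 7k - 210) + (-122k^2 + 522k + 1260)
  k^3 + k^2 - 7k - 210 = (-(1/122)k - 161/3721)(-122k^2 + 522k + 1260) + ((96425/3721)k - 578550/3721)
  -122k^2 + 522k + 1260 = (-(453962/96425)k - 22326/2755)((96425/3721)k - 578550/3721) + (0)
Last nonzero remainder: (96425/3721)k - 578550/3721. Dividing through by 96425/3721 gives the monic gcd k - 6.

k - 6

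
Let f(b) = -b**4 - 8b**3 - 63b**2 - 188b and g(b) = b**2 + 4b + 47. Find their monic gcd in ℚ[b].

b**2 + 4b + 47

Repeated division with remainder:
  -b**4 - 8b**3 - 63b**2 - 188b = (-b**2 - 4b)(b**2 + 4b + 47) + (0)
The last nonzero remainder b**2 + 4b + 47 is already monic.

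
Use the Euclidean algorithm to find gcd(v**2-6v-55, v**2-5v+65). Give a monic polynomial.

Euclidean algorithm in ℚ[v]:
  v**2-6v-55 = (v**2-5v+65) + (-v-120)
  v**2-5v+65 = (-v+125)(-v-120) + (15065)
  -v-120 = (-(1/15065)v-24/3013)(15065) + (0)
The last nonzero remainder is the constant 15065, so the polynomials are coprime and gcd = 1.

1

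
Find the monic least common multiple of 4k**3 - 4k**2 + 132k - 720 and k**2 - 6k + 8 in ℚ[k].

k**4 - 3k**3 + 35k**2 - 246k + 360

Euclidean algorithm in ℚ[k]:
  4k**3 - 4k**2 + 132k - 720 = (4k + 20)(k**2 - 6k + 8) + (220k - 880)
  k**2 - 6k + 8 = ((1/220)k - 1/110)(220k - 880) + (0)
Last nonzero remainder: 220k - 880. Dividing through by 220 gives the monic gcd k - 4.
Then lcm(f, g) = f·g / gcd(f, g); expanding and making the result monic gives the answer.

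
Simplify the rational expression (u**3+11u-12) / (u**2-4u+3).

(u**2+u+12)/(u-3)

Repeated division with remainder:
  u**3+11u-12 = (u+4)(u**2-4u+3) + (24u-24)
  u**2-4u+3 = ((1/24)u-1/8)(24u-24) + (0)
Last nonzero remainder: 24u-24. Dividing through by 24 gives the monic gcd u-1.
Cancel u-1 from numerator and denominator to get the reduced form.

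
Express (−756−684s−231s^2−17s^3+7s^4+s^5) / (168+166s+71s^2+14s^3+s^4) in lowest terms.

(−18−3s+s^2)/(4+s)

Euclidean algorithm in ℚ[s]:
  s^5+7s^4−17s^3−231s^2−684s−756 = (s−7)(s^4+14s^3+71s^2+166s+168) + (10s^3+100s^2+310s+420)
  s^4+14s^3+71s^2+166s+168 = ((1/10)s+2/5)(10s^3+100s^2+310s+420) + (0)
Last nonzero remainder: 10s^3+100s^2+310s+420. Dividing through by 10 gives the monic gcd s^3+10s^2+31s+42.
Cancel s^3+10s^2+31s+42 from numerator and denominator to get the reduced form.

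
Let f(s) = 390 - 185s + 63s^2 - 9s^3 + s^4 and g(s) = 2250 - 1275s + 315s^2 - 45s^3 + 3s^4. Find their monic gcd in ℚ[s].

30 - 5s + s^2

Repeated division with remainder:
  s^4 - 9s^3 + 63s^2 - 185s + 390 = (1/3)(3s^4 - 45s^3 + 315s^2 - 1275s + 2250) + (6s^3 - 42s^2 + 240s - 360)
  3s^4 - 45s^3 + 315s^2 - 1275s + 2250 = ((1/2)s - 4)(6s^3 - 42s^2 + 240s - 360) + (27s^2 - 135s + 810)
  6s^3 - 42s^2 + 240s - 360 = ((2/9)s - 4/9)(27s^2 - 135s + 810) + (0)
Last nonzero remainder: 27s^2 - 135s + 810. Dividing through by 27 gives the monic gcd s^2 - 5s + 30.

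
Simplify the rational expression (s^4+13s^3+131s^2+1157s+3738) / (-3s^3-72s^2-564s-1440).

(-s^3-7s^2-89s-623)/(3s^2+54s+240)

By polynomial division,
  s^4+13s^3+131s^2+1157s+3738 = (-(1/3)s+11/3)(-3s^3-72s^2-564s-1440) + (207s^2+2745s+9018)
  -3s^3-72s^2-564s-1440 = (-(1/69)s-247/1587)(207s^2+2745s+9018) + (-(3213/529)s-19278/529)
  207s^2+2745s+9018 = (-(12167/357)s-88343/357)(-(3213/529)s-19278/529) + (0)
Last nonzero remainder: -(3213/529)s-19278/529. Dividing through by -3213/529 gives the monic gcd s+6.
Cancel s+6 from numerator and denominator to get the reduced form.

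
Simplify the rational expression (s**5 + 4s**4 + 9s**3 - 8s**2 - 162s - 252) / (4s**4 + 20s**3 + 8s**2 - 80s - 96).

By polynomial division,
  s**5 + 4s**4 + 9s**3 - 8s**2 - 162s - 252 = ((1/4)s - 1/4)(4s**4 + 20s**3 + 8s**2 - 80s - 96) + (12s**3 + 14s**2 - 158s - 276)
  4s**4 + 20s**3 + 8s**2 - 80s - 96 = ((1/3)s + 23/18)(12s**3 + 14s**2 - 158s - 276) + ((385/9)s**2 + (1925/9)s + 770/3)
  12s**3 + 14s**2 - 158s - 276 = ((108/385)s - 414/385)((385/9)s**2 + (1925/9)s + 770/3) + (0)
Last nonzero remainder: (385/9)s**2 + (1925/9)s + 770/3. Dividing through by 385/9 gives the monic gcd s**2 + 5s + 6.
Cancel s**2 + 5s + 6 from numerator and denominator to get the reduced form.

(s**3 - s**2 + 8s - 42)/(4s**2 - 16)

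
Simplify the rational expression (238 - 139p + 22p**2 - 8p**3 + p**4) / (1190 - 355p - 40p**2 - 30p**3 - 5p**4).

(7 - p)/(35 + 5p)

Repeated division with remainder:
  p**4 - 8p**3 + 22p**2 - 139p + 238 = (-1/5)(-5p**4 - 30p**3 - 40p**2 - 355p + 1190) + (-14p**3 + 14p**2 - 210p + 476)
  -5p**4 - 30p**3 - 40p**2 - 355p + 1190 = ((5/14)p + 5/2)(-14p**3 + 14p**2 - 210p + 476) + (0)
Last nonzero remainder: -14p**3 + 14p**2 - 210p + 476. Dividing through by -14 gives the monic gcd p**3 - p**2 + 15p - 34.
Cancel p**3 - p**2 + 15p - 34 from numerator and denominator to get the reduced form.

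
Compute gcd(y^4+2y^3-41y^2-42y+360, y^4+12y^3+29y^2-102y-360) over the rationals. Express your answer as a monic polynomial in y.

By polynomial division,
  y^4+2y^3-41y^2-42y+360 = (y^4+12y^3+29y^2-102y-360) + (-10y^3-70y^2+60y+720)
  y^4+12y^3+29y^2-102y-360 = (-(1/10)y-1/2)(-10y^3-70y^2+60y+720) + (0)
Last nonzero remainder: -10y^3-70y^2+60y+720. Dividing through by -10 gives the monic gcd y^3+7y^2-6y-72.

y^3+7y^2-6y-72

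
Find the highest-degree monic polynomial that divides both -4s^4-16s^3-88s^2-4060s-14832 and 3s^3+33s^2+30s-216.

s^2+13s+36

Repeated division with remainder:
  -4s^4-16s^3-88s^2-4060s-14832 = (-(4/3)s+28/3)(3s^3+33s^2+30s-216) + (-356s^2-4628s-12816)
  3s^3+33s^2+30s-216 = (-(3/356)s+3/178)(-356s^2-4628s-12816) + (0)
Last nonzero remainder: -356s^2-4628s-12816. Dividing through by -356 gives the monic gcd s^2+13s+36.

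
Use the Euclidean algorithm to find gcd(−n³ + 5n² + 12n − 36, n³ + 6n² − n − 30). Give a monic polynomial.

n² + n − 6

Euclidean algorithm in ℚ[n]:
  −n³ + 5n² + 12n − 36 = (−1)(n³ + 6n² − n − 30) + (11n² + 11n − 66)
  n³ + 6n² − n − 30 = ((1/11)n + 5/11)(11n² + 11n − 66) + (0)
Last nonzero remainder: 11n² + 11n − 66. Dividing through by 11 gives the monic gcd n² + n − 6.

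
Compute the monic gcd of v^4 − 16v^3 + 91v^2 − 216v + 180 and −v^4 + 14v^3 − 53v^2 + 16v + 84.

v^2 − 8v + 12

Euclidean algorithm in ℚ[v]:
  v^4 − 16v^3 + 91v^2 − 216v + 180 = (−1)(−v^4 + 14v^3 − 53v^2 + 16v + 84) + (−2v^3 + 38v^2 − 200v + 264)
  −v^4 + 14v^3 − 53v^2 + 16v + 84 = ((1/2)v + 5/2)(−2v^3 + 38v^2 − 200v + 264) + (−48v^2 + 384v − 576)
  −2v^3 + 38v^2 − 200v + 264 = ((1/24)v − 11/24)(−48v^2 + 384v − 576) + (0)
Last nonzero remainder: −48v^2 + 384v − 576. Dividing through by −48 gives the monic gcd v^2 − 8v + 12.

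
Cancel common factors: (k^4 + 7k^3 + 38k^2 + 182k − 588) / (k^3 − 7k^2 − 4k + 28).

(k^3 + 9k^2 + 56k + 294)/(k^2 − 5k − 14)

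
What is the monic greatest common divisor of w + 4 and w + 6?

1

Euclidean algorithm in ℚ[w]:
  w + 4 = (w + 6) + (−2)
  w + 6 = (−(1/2)w − 3)(−2) + (0)
The last nonzero remainder is the constant −2, so the polynomials are coprime and gcd = 1.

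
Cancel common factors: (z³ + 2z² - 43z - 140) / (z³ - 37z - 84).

(z + 5)/(z + 3)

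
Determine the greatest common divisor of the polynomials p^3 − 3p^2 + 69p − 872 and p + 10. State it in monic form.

Apply the Euclidean algorithm:
  p^3 − 3p^2 + 69p − 872 = (p^2 − 13p + 199)(p + 10) + (−2862)
  p + 10 = (−(1/2862)p − 5/1431)(−2862) + (0)
The last nonzero remainder is the constant −2862, so the polynomials are coprime and gcd = 1.

1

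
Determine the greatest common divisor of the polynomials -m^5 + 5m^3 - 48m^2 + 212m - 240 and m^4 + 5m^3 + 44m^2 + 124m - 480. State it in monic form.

Apply the Euclidean algorithm:
  -m^5 + 5m^3 - 48m^2 + 212m - 240 = (-m + 5)(m^4 + 5m^3 + 44m^2 + 124m - 480) + (24m^3 - 144m^2 - 888m + 2160)
  m^4 + 5m^3 + 44m^2 + 124m - 480 = ((1/24)m + 11/24)(24m^3 - 144m^2 - 888m + 2160) + (147m^2 + 441m - 1470)
  24m^3 - 144m^2 - 888m + 2160 = ((8/49)m - 72/49)(147m^2 + 441m - 1470) + (0)
Last nonzero remainder: 147m^2 + 441m - 1470. Dividing through by 147 gives the monic gcd m^2 + 3m - 10.

m^2 + 3m - 10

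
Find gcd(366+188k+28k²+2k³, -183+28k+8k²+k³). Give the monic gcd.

61+11k+k²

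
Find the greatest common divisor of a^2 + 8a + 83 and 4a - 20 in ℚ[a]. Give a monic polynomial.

1

Repeated division with remainder:
  a^2 + 8a + 83 = ((1/4)a + 13/4)(4a - 20) + (148)
  4a - 20 = ((1/37)a - 5/37)(148) + (0)
The last nonzero remainder is the constant 148, so the polynomials are coprime and gcd = 1.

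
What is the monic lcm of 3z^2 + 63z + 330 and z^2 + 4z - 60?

z^3 + 15z^2 - 16z - 660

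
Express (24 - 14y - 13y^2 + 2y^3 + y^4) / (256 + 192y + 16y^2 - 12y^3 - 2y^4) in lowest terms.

Repeated division with remainder:
  y^4 + 2y^3 - 13y^2 - 14y + 24 = (-1/2)(-2y^4 - 12y^3 + 16y^2 + 192y + 256) + (-4y^3 - 5y^2 + 82y + 152)
  -2y^4 - 12y^3 + 16y^2 + 192y + 256 = ((1/2)y + 19/8)(-4y^3 - 5y^2 + 82y + 152) + (-(105/8)y^2 - (315/4)y - 105)
  -4y^3 - 5y^2 + 82y + 152 = ((32/105)y - 152/105)(-(105/8)y^2 - (315/4)y - 105) + (0)
Last nonzero remainder: -(105/8)y^2 - (315/4)y - 105. Dividing through by -105/8 gives the monic gcd y^2 + 6y + 8.
Cancel y^2 + 6y + 8 from numerator and denominator to get the reduced form.

(-3 + 4y - y^2)/(-32 + 2y^2)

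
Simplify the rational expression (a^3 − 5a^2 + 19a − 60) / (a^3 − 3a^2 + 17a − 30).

By polynomial division,
  a^3 − 5a^2 + 19a − 60 = (a^3 − 3a^2 + 17a − 30) + (−2a^2 + 2a − 30)
  a^3 − 3a^2 + 17a − 30 = (−(1/2)a + 1)(−2a^2 + 2a − 30) + (0)
Last nonzero remainder: −2a^2 + 2a − 30. Dividing through by −2 gives the monic gcd a^2 − a + 15.
Cancel a^2 − a + 15 from numerator and denominator to get the reduced form.

(a − 4)/(a − 2)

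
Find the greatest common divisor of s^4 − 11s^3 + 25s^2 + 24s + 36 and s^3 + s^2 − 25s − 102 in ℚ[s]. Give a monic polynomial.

s − 6

Euclidean algorithm in ℚ[s]:
  s^4 − 11s^3 + 25s^2 + 24s + 36 = (s − 12)(s^3 + s^2 − 25s − 102) + (62s^2 − 174s − 1188)
  s^3 + s^2 − 25s − 102 = ((1/62)s + 59/961)(62s^2 − 174s − 1188) + ((4655/961)s − 27930/961)
  62s^2 − 174s − 1188 = ((59582/4655)s + 190278/4655)((4655/961)s − 27930/961) + (0)
Last nonzero remainder: (4655/961)s − 27930/961. Dividing through by 4655/961 gives the monic gcd s − 6.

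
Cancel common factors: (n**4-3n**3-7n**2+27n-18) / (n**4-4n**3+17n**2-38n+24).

By polynomial division,
  n**4-3n**3-7n**2+27n-18 = (n**4-4n**3+17n**2-38n+24) + (n**3-24n**2+65n-42)
  n**4-4n**3+17n**2-38n+24 = (n+20)(n**3-24n**2+65n-42) + (432n**2-1296n+864)
  n**3-24n**2+65n-42 = ((1/432)n-7/144)(432n**2-1296n+864) + (0)
Last nonzero remainder: 432n**2-1296n+864. Dividing through by 432 gives the monic gcd n**2-3n+2.
Cancel n**2-3n+2 from numerator and denominator to get the reduced form.

(n**2-9)/(n**2-n+12)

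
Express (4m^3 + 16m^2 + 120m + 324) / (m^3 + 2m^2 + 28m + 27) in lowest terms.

(4m + 12)/(m + 1)

By polynomial division,
  4m^3 + 16m^2 + 120m + 324 = (4)(m^3 + 2m^2 + 28m + 27) + (8m^2 + 8m + 216)
  m^3 + 2m^2 + 28m + 27 = ((1/8)m + 1/8)(8m^2 + 8m + 216) + (0)
Last nonzero remainder: 8m^2 + 8m + 216. Dividing through by 8 gives the monic gcd m^2 + m + 27.
Cancel m^2 + m + 27 from numerator and denominator to get the reduced form.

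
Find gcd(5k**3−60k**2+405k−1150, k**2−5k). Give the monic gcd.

k−5

Apply the Euclidean algorithm:
  5k**3−60k**2+405k−1150 = (5k−35)(k**2−5k) + (230k−1150)
  k**2−5k = ((1/230)k)(230k−1150) + (0)
Last nonzero remainder: 230k−1150. Dividing through by 230 gives the monic gcd k−5.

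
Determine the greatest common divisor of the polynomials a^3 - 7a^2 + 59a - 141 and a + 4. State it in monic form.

Repeated division with remainder:
  a^3 - 7a^2 + 59a - 141 = (a^2 - 11a + 103)(a + 4) + (-553)
  a + 4 = (-(1/553)a - 4/553)(-553) + (0)
The last nonzero remainder is the constant -553, so the polynomials are coprime and gcd = 1.

1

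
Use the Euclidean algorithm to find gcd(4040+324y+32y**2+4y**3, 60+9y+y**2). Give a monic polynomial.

1

By polynomial division,
  4y**3+32y**2+324y+4040 = (4y−4)(y**2+9y+60) + (120y+4280)
  y**2+9y+60 = ((1/120)y−2/9)(120y+4280) + (9100/9)
  120y+4280 = ((54/455)y+1926/455)(9100/9) + (0)
The last nonzero remainder is the constant 9100/9, so the polynomials are coprime and gcd = 1.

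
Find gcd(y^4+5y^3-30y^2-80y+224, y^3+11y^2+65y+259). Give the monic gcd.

Euclidean algorithm in ℚ[y]:
  y^4+5y^3-30y^2-80y+224 = (y-6)(y^3+11y^2+65y+259) + (-29y^2+51y+1778)
  y^3+11y^2+65y+259 = (-(1/29)y-370/841)(-29y^2+51y+1778) + ((125097/841)y+875679/841)
  -29y^2+51y+1778 = (-(24389/125097)y+213614/125097)((125097/841)y+875679/841) + (0)
Last nonzero remainder: (125097/841)y+875679/841. Dividing through by 125097/841 gives the monic gcd y+7.

y+7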